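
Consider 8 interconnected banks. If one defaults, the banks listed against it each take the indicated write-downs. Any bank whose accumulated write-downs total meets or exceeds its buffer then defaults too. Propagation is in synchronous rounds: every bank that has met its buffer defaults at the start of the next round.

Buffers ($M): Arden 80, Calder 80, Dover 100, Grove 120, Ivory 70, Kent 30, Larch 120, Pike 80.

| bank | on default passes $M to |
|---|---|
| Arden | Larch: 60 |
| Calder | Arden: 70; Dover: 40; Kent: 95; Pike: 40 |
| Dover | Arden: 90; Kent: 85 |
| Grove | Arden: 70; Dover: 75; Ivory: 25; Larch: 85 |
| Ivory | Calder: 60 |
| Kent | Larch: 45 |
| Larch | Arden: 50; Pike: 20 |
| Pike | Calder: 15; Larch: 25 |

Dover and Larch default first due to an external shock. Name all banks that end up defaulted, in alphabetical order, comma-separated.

Arden, Dover, Kent, Larch

Round 1 — Dover, Larch default (initial).
  Arden: +90+50 → 140 ≥ 80
  Kent: +85 → 85 ≥ 30
  Pike: +20 → 20 < 80
Round 2 — Arden, Kent default.
No further defaults.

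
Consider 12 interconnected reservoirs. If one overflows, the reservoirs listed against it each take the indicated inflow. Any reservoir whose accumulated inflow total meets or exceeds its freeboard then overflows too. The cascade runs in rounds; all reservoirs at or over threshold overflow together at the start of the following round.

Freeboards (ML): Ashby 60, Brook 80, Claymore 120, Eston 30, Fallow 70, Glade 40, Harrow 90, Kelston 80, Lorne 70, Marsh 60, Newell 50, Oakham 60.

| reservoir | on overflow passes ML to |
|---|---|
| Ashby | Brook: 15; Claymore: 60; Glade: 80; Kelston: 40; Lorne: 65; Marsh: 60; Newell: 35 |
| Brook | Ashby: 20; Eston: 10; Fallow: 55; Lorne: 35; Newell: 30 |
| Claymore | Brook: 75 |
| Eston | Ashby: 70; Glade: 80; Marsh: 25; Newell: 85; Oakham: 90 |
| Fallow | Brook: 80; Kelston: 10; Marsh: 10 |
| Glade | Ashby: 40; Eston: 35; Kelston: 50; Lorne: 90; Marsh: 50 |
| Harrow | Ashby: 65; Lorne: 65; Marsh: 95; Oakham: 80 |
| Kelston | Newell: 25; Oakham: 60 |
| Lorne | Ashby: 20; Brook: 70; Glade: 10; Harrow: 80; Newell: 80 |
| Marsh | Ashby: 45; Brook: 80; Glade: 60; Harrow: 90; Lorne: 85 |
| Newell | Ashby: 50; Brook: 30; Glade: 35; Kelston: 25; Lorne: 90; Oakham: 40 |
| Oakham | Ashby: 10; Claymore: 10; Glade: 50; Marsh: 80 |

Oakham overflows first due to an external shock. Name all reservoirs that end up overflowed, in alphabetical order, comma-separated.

Round 1 — Oakham overflows (initial).
  Ashby: +10 → 10 < 60
  Claymore: +10 → 10 < 120
  Glade: +50 → 50 ≥ 40
  Marsh: +80 → 80 ≥ 60
Round 2 — Glade, Marsh overflow.
  Ashby: +40+45 → 95 ≥ 60
  Brook: +80 → 80 ≥ 80
  Eston: +35 → 35 ≥ 30
  Harrow: +90 → 90 ≥ 90
  Kelston: +50 → 50 < 80
  Lorne: +90+85 → 175 ≥ 70
Round 3 — Ashby, Brook, Eston, Harrow, Lorne overflow.
  Claymore: +60 → 70 < 120
  Fallow: +55 → 55 < 70
  Kelston: +40 → 90 ≥ 80
  Newell: +35+30+85+80 → 230 ≥ 50
Round 4 — Kelston, Newell overflow.
No further overflows.

Ashby, Brook, Eston, Glade, Harrow, Kelston, Lorne, Marsh, Newell, Oakham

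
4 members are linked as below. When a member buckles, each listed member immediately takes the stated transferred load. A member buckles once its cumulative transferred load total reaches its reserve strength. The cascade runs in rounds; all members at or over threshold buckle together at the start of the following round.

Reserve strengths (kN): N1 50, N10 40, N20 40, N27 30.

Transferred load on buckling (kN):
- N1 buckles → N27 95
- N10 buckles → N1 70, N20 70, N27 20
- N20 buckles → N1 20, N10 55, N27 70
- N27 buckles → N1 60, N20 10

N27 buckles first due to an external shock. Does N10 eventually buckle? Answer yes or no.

Round 1 — N27 buckles (initial).
  N1: +60 → 60 ≥ 50
  N20: +10 → 10 < 40
Round 2 — N1 buckles.
No further bucklings.

no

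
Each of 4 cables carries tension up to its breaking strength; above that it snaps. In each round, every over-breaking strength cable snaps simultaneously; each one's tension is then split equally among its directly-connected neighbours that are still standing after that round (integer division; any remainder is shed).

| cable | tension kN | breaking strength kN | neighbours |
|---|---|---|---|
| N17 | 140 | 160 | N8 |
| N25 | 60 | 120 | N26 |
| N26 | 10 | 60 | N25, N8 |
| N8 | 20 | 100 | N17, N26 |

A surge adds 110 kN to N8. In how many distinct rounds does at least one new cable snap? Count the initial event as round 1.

Round 1 — N8 at 130 > 100. N8 snaps.
  N8 sheds 130 kN to N17, N26: 65 each.
    N17: 140+65 = 205 > 160
    N26: 10+65 = 75 > 60
Round 2 — N17, N26 snap.
  N17 sheds 205 kN: no online neighbours, lost.
  N26 sheds 75 kN to N25: 75 each.
    N25: 60+75 = 135 > 120
Round 3 — N25 snaps.
  N25 sheds 135 kN: no online neighbours, lost.
No further breaks.

3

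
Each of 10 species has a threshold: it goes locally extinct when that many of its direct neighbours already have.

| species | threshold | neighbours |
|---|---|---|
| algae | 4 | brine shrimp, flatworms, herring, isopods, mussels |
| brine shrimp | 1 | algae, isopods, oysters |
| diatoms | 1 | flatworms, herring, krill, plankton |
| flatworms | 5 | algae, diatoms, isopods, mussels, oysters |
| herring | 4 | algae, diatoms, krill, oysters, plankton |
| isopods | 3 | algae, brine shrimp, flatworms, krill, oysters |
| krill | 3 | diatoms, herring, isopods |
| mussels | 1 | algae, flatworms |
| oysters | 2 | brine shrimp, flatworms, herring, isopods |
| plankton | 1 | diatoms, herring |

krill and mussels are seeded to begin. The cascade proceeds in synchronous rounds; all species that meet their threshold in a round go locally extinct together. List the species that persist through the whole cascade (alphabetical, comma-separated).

Round 1 — krill, mussels go locally extinct (initial).
Round 2 — checking thresholds:
  algae: 1 of 5 neighbours < 4, holds.
  diatoms: 1 of 4 neighbours ≥ 1, goes locally extinct.
  flatworms: 1 of 5 neighbours < 5, holds.
  herring: 1 of 5 neighbours < 4, holds.
  isopods: 1 of 5 neighbours < 3, holds.
Round 3 — checking thresholds:
  algae: 1 of 5 neighbours < 4, holds.
  flatworms: 2 of 5 neighbours < 5, holds.
  herring: 2 of 5 neighbours < 4, holds.
  isopods: 1 of 5 neighbours < 3, holds.
  plankton: 1 of 2 neighbours ≥ 1, goes locally extinct.
Round 4 — no new extinctions; cascade stops.

algae, brine shrimp, flatworms, herring, isopods, oysters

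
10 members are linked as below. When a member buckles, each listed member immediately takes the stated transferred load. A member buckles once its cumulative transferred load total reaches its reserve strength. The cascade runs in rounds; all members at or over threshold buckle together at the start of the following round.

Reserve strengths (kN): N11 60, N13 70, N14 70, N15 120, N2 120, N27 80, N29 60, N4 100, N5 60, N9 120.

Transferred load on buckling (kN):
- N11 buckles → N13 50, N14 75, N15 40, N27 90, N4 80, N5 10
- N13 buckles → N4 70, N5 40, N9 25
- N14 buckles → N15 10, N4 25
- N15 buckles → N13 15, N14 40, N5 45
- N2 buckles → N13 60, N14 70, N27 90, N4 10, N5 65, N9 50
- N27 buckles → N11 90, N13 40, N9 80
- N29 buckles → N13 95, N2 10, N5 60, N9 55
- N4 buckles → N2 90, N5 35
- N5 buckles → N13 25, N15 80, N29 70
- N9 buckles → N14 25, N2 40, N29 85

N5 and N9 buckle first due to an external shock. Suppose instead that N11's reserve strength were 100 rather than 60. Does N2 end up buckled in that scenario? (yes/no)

With N11's reserve strength at 100:
Round 1 — N5, N9 buckle (initial).
  N13: +25 → 25 < 70
  N14: +25 → 25 < 70
  N15: +80 → 80 < 120
  N2: +40 → 40 < 120
  N29: +70+85 → 155 ≥ 60
Round 2 — N29 buckles.
  N13: +95 → 120 ≥ 70
  N2: +10 → 50 < 120
Round 3 — N13 buckles.
  N4: +70 → 70 < 100
No further bucklings.

no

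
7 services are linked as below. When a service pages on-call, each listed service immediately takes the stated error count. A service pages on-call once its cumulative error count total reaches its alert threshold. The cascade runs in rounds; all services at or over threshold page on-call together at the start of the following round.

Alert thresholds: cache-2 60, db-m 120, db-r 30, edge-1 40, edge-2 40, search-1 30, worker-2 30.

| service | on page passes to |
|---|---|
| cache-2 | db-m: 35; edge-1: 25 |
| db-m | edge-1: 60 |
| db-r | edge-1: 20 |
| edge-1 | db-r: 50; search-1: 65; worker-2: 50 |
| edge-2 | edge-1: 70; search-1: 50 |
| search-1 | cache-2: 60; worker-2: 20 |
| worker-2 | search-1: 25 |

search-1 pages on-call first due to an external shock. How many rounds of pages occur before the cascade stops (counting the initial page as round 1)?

Round 1 — search-1 pages on-call (initial).
  cache-2: +60 → 60 ≥ 60
  worker-2: +20 → 20 < 30
Round 2 — cache-2 pages on-call.
  db-m: +35 → 35 < 120
  edge-1: +25 → 25 < 40
No further pages.

2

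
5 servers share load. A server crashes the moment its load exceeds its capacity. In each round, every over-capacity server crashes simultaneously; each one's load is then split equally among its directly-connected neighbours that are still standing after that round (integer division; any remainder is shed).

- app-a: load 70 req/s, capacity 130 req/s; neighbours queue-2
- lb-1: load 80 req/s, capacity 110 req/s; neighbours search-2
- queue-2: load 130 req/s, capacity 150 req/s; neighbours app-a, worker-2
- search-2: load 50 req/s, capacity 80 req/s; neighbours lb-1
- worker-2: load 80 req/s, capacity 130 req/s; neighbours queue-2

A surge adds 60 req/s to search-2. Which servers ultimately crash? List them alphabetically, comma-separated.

Round 1 — search-2 at 110 > 80. search-2 crashes.
  search-2 sheds 110 req/s to lb-1: 110 each.
    lb-1: 80+110 = 190 > 110
Round 2 — lb-1 crashes.
  lb-1 sheds 190 req/s: no online neighbours, lost.
No further crashes.

lb-1, search-2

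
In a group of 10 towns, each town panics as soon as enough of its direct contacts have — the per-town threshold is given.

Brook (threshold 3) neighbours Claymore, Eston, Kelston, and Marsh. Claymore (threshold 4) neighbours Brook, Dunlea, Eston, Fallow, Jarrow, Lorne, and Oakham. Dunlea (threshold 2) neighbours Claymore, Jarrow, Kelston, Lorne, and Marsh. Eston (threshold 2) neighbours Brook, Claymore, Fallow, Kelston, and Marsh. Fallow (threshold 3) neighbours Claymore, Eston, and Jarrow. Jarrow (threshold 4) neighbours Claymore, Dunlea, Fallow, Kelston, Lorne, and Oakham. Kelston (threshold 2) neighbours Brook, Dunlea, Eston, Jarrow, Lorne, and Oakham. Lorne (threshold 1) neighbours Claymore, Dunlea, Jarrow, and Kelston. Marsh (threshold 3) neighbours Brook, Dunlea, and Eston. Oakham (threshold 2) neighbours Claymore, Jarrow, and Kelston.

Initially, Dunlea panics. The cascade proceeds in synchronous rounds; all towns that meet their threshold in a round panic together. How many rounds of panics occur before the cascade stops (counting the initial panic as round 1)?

3

Round 1 — Dunlea panics (initial).
Round 2 — checking thresholds:
  Claymore: 1 of 7 neighbours < 4, below threshold.
  Jarrow: 1 of 6 neighbours < 4, below threshold.
  Kelston: 1 of 6 neighbours < 2, below threshold.
  Lorne: 1 of 4 neighbours ≥ 1, panics.
  Marsh: 1 of 3 neighbours < 3, below threshold.
Round 3 — checking thresholds:
  Claymore: 2 of 7 neighbours < 4, below threshold.
  Jarrow: 2 of 6 neighbours < 4, below threshold.
  Kelston: 2 of 6 neighbours ≥ 2, panics.
  Marsh: 1 of 3 neighbours < 3, below threshold.
Round 4 — no new panics; cascade stops.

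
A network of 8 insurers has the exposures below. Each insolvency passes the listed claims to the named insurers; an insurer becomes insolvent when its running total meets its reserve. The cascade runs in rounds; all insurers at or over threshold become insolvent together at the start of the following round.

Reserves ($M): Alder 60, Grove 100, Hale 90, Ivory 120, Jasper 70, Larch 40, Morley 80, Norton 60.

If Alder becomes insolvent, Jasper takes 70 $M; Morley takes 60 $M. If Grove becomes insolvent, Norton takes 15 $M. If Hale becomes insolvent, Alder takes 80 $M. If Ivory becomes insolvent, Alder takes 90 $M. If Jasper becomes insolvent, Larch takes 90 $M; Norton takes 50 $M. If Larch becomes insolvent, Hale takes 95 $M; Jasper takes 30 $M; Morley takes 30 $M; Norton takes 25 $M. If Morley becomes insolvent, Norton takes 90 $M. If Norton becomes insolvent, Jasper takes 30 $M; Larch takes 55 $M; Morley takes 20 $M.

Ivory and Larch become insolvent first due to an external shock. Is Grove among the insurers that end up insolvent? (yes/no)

no

Round 1 — Ivory, Larch become insolvent (initial).
  Alder: +90 → 90 ≥ 60
  Hale: +95 → 95 ≥ 90
  Jasper: +30 → 30 < 70
  Morley: +30 → 30 < 80
  Norton: +25 → 25 < 60
Round 2 — Alder, Hale become insolvent.
  Jasper: +70 → 100 ≥ 70
  Morley: +60 → 90 ≥ 80
Round 3 — Jasper, Morley become insolvent.
  Norton: +50+90 → 165 ≥ 60
Round 4 — Norton becomes insolvent.
No further insolvencies.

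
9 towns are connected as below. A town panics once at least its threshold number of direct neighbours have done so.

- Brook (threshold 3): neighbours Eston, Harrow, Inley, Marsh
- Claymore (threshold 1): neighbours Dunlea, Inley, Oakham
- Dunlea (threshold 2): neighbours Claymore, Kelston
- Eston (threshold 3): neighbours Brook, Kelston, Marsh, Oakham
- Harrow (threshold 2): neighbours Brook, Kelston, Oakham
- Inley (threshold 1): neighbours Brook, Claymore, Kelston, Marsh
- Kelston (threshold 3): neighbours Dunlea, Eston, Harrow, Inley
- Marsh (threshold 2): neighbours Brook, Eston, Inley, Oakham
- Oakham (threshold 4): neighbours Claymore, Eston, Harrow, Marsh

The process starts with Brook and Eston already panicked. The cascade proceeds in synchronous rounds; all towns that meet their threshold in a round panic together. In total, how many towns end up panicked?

Round 1 — Brook, Eston panic (initial).
Round 2 — checking thresholds:
  Harrow: 1 of 3 neighbours < 2, below threshold.
  Inley: 1 of 4 neighbours ≥ 1, panics.
  Kelston: 1 of 4 neighbours < 3, below threshold.
  Marsh: 2 of 4 neighbours ≥ 2, panics.
  Oakham: 1 of 4 neighbours < 4, below threshold.
Round 3 — checking thresholds:
  Claymore: 1 of 3 neighbours ≥ 1, panics.
  Harrow: 1 of 3 neighbours < 2, below threshold.
  Kelston: 2 of 4 neighbours < 3, below threshold.
  Oakham: 2 of 4 neighbours < 4, below threshold.
Round 4 — no new panics; cascade stops.

5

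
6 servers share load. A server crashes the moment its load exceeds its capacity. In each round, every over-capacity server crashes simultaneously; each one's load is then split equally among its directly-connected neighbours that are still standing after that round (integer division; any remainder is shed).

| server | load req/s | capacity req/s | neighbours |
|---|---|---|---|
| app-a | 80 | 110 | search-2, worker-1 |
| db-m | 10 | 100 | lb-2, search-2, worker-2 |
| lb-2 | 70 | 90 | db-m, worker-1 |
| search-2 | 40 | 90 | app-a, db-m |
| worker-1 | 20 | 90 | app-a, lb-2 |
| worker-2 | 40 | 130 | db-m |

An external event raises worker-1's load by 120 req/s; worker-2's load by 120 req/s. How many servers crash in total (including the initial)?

Round 1 — worker-1 at 140 > 90; worker-2 at 160 > 130. worker-1, worker-2 crash.
  worker-1 sheds 140 req/s to app-a, lb-2: 70 each.
    app-a: 80+70 = 150 > 110
    lb-2: 70+70 = 140 > 90
  worker-2 sheds 160 req/s to db-m: 160 each.
    db-m: 10+160 = 170 > 100
Round 2 — app-a, db-m, lb-2 crash.
  app-a sheds 150 req/s to search-2: 150 each.
    search-2: 40+150 = 190 > 90
  db-m sheds 170 req/s to search-2: 170 each.
    search-2: 190+170 = 360 > 90
  lb-2 sheds 140 req/s: no online neighbours, lost.
Round 3 — search-2 crashes.
  search-2 sheds 360 req/s: no online neighbours, lost.
No further crashes.

6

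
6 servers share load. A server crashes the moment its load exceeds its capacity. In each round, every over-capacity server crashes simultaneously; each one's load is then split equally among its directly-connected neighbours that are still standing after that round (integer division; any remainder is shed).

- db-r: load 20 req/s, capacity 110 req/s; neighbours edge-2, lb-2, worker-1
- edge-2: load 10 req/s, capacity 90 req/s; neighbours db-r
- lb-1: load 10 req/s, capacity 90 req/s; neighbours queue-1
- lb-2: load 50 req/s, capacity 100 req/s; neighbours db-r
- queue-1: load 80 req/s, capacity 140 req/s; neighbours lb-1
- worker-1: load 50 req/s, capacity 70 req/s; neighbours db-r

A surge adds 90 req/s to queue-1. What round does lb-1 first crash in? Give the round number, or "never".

2

Round 1 — queue-1 at 170 > 140. queue-1 crashes.
  queue-1 sheds 170 req/s to lb-1: 170 each.
    lb-1: 10+170 = 180 > 90
Round 2 — lb-1 crashes.
  lb-1 sheds 180 req/s: no online neighbours, lost.
No further crashes.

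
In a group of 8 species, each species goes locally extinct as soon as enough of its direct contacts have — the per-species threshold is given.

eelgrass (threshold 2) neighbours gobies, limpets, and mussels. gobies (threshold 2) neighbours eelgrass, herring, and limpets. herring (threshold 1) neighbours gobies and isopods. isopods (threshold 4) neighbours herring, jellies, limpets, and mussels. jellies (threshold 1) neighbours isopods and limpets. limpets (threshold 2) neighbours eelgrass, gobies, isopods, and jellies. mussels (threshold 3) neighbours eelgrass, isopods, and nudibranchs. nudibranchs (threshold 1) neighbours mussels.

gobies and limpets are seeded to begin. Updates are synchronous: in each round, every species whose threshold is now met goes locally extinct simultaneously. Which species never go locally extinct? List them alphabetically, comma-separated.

Round 1 — gobies, limpets go locally extinct (initial).
Round 2 — checking thresholds:
  eelgrass: 2 of 3 neighbours ≥ 2, goes locally extinct.
  herring: 1 of 2 neighbours ≥ 1, goes locally extinct.
  isopods: 1 of 4 neighbours < 4, below threshold.
  jellies: 1 of 2 neighbours ≥ 1, goes locally extinct.
Round 3 — no new extinctions; cascade stops.

isopods, mussels, nudibranchs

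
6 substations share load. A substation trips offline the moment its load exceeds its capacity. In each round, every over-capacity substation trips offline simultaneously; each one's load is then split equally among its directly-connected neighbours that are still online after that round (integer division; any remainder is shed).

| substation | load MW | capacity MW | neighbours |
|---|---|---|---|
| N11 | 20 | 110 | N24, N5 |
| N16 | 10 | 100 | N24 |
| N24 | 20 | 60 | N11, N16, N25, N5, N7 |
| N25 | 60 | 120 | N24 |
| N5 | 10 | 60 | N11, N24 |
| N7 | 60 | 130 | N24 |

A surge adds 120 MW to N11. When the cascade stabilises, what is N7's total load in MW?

Round 1 — N11 at 140 > 110. N11 trips offline.
  N11 sheds 140 MW to N24, N5: 70 each.
    N24: 20+70 = 90 > 60
    N5: 10+70 = 80 > 60
Round 2 — N24, N5 trip offline.
  N24 sheds 90 MW to N16, N25, N7: 30 each.
    N16: 10+30 = 40 ≤ 100
    N25: 60+30 = 90 ≤ 120
    N7: 60+30 = 90 ≤ 130
  N5 sheds 80 MW: no online neighbours, lost.
No further trips.

90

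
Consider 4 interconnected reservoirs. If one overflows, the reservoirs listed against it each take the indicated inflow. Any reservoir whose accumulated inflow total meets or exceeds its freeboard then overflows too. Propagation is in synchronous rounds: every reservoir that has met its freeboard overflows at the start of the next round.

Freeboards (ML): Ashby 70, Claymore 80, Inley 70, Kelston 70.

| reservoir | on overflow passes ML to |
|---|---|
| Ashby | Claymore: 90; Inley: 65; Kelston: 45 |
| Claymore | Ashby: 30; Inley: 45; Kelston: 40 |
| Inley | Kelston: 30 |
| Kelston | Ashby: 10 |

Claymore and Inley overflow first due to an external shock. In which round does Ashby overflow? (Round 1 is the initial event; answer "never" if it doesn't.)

Round 1 — Claymore, Inley overflow (initial).
  Ashby: +30 → 30 < 70
  Kelston: +40+30 → 70 ≥ 70
Round 2 — Kelston overflows.
  Ashby: +10 → 40 < 70
No further overflows.

never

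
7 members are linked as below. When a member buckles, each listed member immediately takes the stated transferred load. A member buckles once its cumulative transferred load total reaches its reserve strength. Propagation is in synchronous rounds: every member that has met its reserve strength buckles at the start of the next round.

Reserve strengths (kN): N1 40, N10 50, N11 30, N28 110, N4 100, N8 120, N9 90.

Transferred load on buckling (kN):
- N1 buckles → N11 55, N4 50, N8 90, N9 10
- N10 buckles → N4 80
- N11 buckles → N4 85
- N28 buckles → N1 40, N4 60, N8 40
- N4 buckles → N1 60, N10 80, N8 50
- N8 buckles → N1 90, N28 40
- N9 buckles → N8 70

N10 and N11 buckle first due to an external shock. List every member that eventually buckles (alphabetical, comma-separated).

Round 1 — N10, N11 buckle (initial).
  N4: +80+85 → 165 ≥ 100
Round 2 — N4 buckles.
  N1: +60 → 60 ≥ 40
  N8: +50 → 50 < 120
Round 3 — N1 buckles.
  N8: +90 → 140 ≥ 120
  N9: +10 → 10 < 90
Round 4 — N8 buckles.
  N28: +40 → 40 < 110
No further bucklings.

N1, N10, N11, N4, N8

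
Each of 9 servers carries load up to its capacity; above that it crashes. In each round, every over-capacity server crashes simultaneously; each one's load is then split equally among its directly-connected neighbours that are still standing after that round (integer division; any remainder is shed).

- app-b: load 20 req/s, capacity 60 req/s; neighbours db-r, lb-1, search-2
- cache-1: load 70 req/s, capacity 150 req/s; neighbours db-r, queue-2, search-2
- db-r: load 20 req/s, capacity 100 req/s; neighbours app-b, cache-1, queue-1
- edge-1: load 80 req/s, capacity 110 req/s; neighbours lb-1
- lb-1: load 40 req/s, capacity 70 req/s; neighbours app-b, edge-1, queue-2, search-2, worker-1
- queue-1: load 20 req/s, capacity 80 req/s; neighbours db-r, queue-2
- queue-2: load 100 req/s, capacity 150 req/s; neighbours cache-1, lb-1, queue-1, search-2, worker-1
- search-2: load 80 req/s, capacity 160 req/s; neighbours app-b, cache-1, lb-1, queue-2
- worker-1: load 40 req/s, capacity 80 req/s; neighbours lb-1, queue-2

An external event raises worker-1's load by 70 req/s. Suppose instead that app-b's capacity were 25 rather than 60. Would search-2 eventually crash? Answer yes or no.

With app-b's capacity at 25:
Round 1 — worker-1 at 110 > 80. worker-1 crashes.
  worker-1 sheds 110 req/s to lb-1, queue-2: 55 each.
    lb-1: 40+55 = 95 > 70
    queue-2: 100+55 = 155 > 150
Round 2 — lb-1, queue-2 crash.
  lb-1 sheds 95 req/s to app-b, edge-1, search-2: 31 each (2 lost).
    app-b: 20+31 = 51 > 25
    edge-1: 80+31 = 111 > 110
    search-2: 80+31 = 111 ≤ 160
  queue-2 sheds 155 req/s to cache-1, queue-1, search-2: 51 each (2 lost).
    cache-1: 70+51 = 121 ≤ 150
    queue-1: 20+51 = 71 ≤ 80
    search-2: 111+51 = 162 > 160
Round 3 — app-b, edge-1, search-2 crash.
  app-b sheds 51 req/s to db-r: 51 each.
    db-r: 20+51 = 71 ≤ 100
  edge-1 sheds 111 req/s: no online neighbours, lost.
  search-2 sheds 162 req/s to cache-1: 162 each.
    cache-1: 121+162 = 283 > 150
Round 4 — cache-1 crashes.
  cache-1 sheds 283 req/s to db-r: 283 each.
    db-r: 71+283 = 354 > 100
Round 5 — db-r crashes.
  db-r sheds 354 req/s to queue-1: 354 each.
    queue-1: 71+354 = 425 > 80
Round 6 — queue-1 crashes.
  queue-1 sheds 425 req/s: no online neighbours, lost.
No further crashes.

yes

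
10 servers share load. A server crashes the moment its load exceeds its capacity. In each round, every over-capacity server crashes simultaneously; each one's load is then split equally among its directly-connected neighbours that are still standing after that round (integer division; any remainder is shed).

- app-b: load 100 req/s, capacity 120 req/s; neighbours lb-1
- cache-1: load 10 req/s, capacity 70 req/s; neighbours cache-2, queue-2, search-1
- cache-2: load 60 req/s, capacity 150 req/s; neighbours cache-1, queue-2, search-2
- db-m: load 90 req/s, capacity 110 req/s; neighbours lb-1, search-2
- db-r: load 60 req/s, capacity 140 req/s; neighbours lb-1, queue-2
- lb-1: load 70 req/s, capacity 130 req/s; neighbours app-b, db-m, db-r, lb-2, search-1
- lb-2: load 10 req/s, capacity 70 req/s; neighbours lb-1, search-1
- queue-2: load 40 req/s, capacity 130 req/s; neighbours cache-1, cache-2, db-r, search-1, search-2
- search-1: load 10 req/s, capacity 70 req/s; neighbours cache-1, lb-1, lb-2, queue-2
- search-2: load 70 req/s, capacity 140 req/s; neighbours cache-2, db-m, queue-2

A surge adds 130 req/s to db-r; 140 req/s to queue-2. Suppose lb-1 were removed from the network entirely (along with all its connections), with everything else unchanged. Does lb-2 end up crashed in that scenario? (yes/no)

With lb-1 removed:
Round 1 — db-r at 190 > 140; queue-2 at 180 > 130. db-r, queue-2 crash.
  db-r sheds 190 req/s: no online neighbours, lost.
  queue-2 sheds 180 req/s to cache-1, cache-2, search-1, search-2: 45 each.
    cache-1: 10+45 = 55 ≤ 70
    cache-2: 60+45 = 105 ≤ 150
    search-1: 10+45 = 55 ≤ 70
    search-2: 70+45 = 115 ≤ 140
No further crashes.

no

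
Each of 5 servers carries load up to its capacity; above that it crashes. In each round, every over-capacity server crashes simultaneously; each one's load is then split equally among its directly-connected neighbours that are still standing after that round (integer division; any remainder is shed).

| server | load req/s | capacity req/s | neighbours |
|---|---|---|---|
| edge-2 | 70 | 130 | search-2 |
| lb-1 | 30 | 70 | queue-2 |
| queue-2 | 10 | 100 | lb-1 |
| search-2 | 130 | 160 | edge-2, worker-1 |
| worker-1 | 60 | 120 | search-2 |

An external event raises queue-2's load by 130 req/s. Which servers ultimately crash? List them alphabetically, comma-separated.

Round 1 — queue-2 at 140 > 100. queue-2 crashes.
  queue-2 sheds 140 req/s to lb-1: 140 each.
    lb-1: 30+140 = 170 > 70
Round 2 — lb-1 crashes.
  lb-1 sheds 170 req/s: no online neighbours, lost.
No further crashes.

lb-1, queue-2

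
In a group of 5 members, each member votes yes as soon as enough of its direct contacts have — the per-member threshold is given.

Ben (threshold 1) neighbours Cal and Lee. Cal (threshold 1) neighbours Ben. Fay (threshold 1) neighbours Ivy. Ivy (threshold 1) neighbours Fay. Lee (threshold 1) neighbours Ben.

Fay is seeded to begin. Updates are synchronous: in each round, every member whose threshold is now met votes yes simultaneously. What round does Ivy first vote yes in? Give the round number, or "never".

Round 1 — Fay votes yes (initial).
Round 2 — checking thresholds:
  Ivy: 1 of 1 neighbours ≥ 1, votes yes.
Round 3 — no new yes votes; cascade stops.

2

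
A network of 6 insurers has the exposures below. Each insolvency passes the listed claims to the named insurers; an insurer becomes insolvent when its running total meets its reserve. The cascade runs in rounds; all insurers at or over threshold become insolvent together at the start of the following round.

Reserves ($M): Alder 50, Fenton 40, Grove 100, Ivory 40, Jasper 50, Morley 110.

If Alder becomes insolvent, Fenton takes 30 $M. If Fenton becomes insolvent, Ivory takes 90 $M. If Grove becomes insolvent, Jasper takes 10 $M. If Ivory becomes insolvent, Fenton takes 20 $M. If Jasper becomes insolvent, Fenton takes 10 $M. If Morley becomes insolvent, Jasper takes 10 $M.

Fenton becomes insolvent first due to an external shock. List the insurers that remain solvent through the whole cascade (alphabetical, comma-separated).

Alder, Grove, Jasper, Morley

Round 1 — Fenton becomes insolvent (initial).
  Ivory: +90 → 90 ≥ 40
Round 2 — Ivory becomes insolvent.
No further insolvencies.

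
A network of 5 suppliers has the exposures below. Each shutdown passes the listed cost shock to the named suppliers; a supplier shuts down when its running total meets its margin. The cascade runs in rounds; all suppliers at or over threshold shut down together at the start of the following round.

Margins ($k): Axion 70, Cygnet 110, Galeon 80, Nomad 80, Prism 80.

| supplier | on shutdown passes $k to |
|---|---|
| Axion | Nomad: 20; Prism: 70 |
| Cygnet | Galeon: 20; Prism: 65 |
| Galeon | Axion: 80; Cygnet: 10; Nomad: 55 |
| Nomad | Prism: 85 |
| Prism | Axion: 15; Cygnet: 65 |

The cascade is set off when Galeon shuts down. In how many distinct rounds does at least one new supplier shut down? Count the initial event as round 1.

Round 1 — Galeon shuts down (initial).
  Axion: +80 → 80 ≥ 70
  Cygnet: +10 → 10 < 110
  Nomad: +55 → 55 < 80
Round 2 — Axion shuts down.
  Nomad: +20 → 75 < 80
  Prism: +70 → 70 < 80
No further shutdowns.

2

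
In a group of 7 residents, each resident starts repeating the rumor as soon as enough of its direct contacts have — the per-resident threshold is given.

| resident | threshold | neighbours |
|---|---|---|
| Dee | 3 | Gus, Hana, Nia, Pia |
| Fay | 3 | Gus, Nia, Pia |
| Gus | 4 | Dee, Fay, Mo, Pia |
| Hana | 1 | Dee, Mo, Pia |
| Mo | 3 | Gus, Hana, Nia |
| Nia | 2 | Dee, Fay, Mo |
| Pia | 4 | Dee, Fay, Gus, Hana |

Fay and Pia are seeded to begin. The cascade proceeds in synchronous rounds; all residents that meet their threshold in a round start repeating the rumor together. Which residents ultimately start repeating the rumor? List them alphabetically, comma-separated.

Fay, Hana, Pia

Round 1 — Fay, Pia start repeating the rumor (initial).
Round 2 — checking thresholds:
  Dee: 1 of 4 neighbours < 3, holds.
  Gus: 2 of 4 neighbours < 4, holds.
  Hana: 1 of 3 neighbours ≥ 1, starts repeating the rumor.
  Nia: 1 of 3 neighbours < 2, holds.
Round 3 — no new spreads; cascade stops.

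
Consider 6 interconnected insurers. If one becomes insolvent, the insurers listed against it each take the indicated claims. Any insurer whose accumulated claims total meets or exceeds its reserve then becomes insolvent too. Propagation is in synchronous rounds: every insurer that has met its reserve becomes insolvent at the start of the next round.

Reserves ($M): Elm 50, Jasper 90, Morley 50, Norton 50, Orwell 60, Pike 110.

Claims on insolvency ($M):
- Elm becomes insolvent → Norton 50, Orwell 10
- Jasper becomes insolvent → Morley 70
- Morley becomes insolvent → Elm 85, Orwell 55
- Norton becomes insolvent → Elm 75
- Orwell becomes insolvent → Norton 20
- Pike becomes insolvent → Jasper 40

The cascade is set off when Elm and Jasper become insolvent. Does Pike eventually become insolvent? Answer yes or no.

Round 1 — Elm, Jasper become insolvent (initial).
  Morley: +70 → 70 ≥ 50
  Norton: +50 → 50 ≥ 50
  Orwell: +10 → 10 < 60
Round 2 — Morley, Norton become insolvent.
  Orwell: +55 → 65 ≥ 60
Round 3 — Orwell becomes insolvent.
No further insolvencies.

no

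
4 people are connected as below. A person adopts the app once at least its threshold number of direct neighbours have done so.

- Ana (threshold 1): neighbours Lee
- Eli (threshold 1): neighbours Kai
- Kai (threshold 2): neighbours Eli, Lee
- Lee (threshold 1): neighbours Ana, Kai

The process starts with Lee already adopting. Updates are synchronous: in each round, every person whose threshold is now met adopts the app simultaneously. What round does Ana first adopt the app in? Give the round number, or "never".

Round 1 — Lee adopts the app (initial).
Round 2 — checking thresholds:
  Ana: 1 of 1 neighbours ≥ 1, adopts the app.
  Kai: 1 of 2 neighbours < 2, holds.
Round 3 — no new adoptions; cascade stops.

2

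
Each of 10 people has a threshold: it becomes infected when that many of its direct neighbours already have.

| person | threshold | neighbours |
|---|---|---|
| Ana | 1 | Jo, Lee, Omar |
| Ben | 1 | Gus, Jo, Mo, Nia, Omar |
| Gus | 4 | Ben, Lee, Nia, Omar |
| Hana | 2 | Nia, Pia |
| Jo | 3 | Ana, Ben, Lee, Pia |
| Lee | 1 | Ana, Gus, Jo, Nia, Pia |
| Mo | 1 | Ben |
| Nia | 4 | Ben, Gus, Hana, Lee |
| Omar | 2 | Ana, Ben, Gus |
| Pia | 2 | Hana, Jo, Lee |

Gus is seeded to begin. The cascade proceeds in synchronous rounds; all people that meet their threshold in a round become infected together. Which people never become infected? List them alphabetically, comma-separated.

Round 1 — Gus becomes infected (initial).
Round 2 — checking thresholds:
  Ben: 1 of 5 neighbours ≥ 1, becomes infected.
  Lee: 1 of 5 neighbours ≥ 1, becomes infected.
  Nia: 1 of 4 neighbours < 4, not yet.
  Omar: 1 of 3 neighbours < 2, not yet.
Round 3 — checking thresholds:
  Ana: 1 of 3 neighbours ≥ 1, becomes infected.
  Jo: 2 of 4 neighbours < 3, not yet.
  Mo: 1 of 1 neighbours ≥ 1, becomes infected.
  Nia: 3 of 4 neighbours < 4, not yet.
  Omar: 2 of 3 neighbours ≥ 2, becomes infected.
  Pia: 1 of 3 neighbours < 2, not yet.
Round 4 — checking thresholds:
  Jo: 3 of 4 neighbours ≥ 3, becomes infected.
  Nia: 3 of 4 neighbours < 4, not yet.
  Pia: 1 of 3 neighbours < 2, not yet.
Round 5 — checking thresholds:
  Nia: 3 of 4 neighbours < 4, not yet.
  Pia: 2 of 3 neighbours ≥ 2, becomes infected.
Round 6 — no new infections; cascade stops.

Hana, Nia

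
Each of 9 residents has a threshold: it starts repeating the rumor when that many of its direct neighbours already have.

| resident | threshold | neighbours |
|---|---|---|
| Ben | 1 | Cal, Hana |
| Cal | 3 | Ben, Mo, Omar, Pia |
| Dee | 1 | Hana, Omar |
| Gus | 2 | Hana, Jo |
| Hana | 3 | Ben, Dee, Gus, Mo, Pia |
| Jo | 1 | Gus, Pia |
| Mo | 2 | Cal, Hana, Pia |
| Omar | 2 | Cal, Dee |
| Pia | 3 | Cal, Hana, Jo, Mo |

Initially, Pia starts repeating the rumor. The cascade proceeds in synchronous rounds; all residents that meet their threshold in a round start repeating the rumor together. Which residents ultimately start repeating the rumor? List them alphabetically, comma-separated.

Jo, Pia

Round 1 — Pia starts repeating the rumor (initial).
Round 2 — checking thresholds:
  Cal: 1 of 4 neighbours < 3, below threshold.
  Hana: 1 of 5 neighbours < 3, below threshold.
  Jo: 1 of 2 neighbours ≥ 1, starts repeating the rumor.
  Mo: 1 of 3 neighbours < 2, below threshold.
Round 3 — no new spreads; cascade stops.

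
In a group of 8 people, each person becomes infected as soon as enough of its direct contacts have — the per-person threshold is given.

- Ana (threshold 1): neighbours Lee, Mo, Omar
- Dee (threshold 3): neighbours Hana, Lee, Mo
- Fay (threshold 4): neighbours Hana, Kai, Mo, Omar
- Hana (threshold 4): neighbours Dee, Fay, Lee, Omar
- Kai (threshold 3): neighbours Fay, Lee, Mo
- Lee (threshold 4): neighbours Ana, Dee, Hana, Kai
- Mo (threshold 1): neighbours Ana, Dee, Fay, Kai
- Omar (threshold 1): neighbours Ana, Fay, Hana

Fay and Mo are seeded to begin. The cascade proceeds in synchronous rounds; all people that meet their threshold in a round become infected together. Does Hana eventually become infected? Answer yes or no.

Round 1 — Fay, Mo become infected (initial).
Round 2 — checking thresholds:
  Ana: 1 of 3 neighbours ≥ 1, becomes infected.
  Dee: 1 of 3 neighbours < 3, holds.
  Hana: 1 of 4 neighbours < 4, holds.
  Kai: 2 of 3 neighbours < 3, holds.
  Omar: 1 of 3 neighbours ≥ 1, becomes infected.
Round 3 — no new infections; cascade stops.

no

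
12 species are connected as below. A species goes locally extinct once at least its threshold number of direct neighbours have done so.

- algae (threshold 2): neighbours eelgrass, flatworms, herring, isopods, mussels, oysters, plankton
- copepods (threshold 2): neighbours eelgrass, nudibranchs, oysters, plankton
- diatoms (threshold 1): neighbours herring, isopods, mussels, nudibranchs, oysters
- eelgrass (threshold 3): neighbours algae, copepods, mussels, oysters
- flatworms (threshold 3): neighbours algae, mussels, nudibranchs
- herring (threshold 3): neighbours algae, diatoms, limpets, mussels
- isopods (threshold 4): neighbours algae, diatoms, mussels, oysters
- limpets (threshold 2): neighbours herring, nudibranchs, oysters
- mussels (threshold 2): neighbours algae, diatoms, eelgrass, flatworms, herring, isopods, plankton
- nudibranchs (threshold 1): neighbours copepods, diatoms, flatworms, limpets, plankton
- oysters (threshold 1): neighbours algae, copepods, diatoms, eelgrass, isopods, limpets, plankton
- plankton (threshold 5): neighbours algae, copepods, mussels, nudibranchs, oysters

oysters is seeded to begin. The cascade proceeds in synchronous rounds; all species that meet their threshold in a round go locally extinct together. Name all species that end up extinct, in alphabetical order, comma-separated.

copepods, diatoms, limpets, nudibranchs, oysters

Round 1 — oysters goes locally extinct (initial).
Round 2 — checking thresholds:
  algae: 1 of 7 neighbours < 2, not yet.
  copepods: 1 of 4 neighbours < 2, not yet.
  diatoms: 1 of 5 neighbours ≥ 1, goes locally extinct.
  eelgrass: 1 of 4 neighbours < 3, not yet.
  isopods: 1 of 4 neighbours < 4, not yet.
  limpets: 1 of 3 neighbours < 2, not yet.
  plankton: 1 of 5 neighbours < 5, not yet.
Round 3 — checking thresholds:
  algae: 1 of 7 neighbours < 2, not yet.
  copepods: 1 of 4 neighbours < 2, not yet.
  eelgrass: 1 of 4 neighbours < 3, not yet.
  herring: 1 of 4 neighbours < 3, not yet.
  isopods: 2 of 4 neighbours < 4, not yet.
  limpets: 1 of 3 neighbours < 2, not yet.
  mussels: 1 of 7 neighbours < 2, not yet.
  nudibranchs: 1 of 5 neighbours ≥ 1, goes locally extinct.
  plankton: 1 of 5 neighbours < 5, not yet.
Round 4 — checking thresholds:
  algae: 1 of 7 neighbours < 2, not yet.
  copepods: 2 of 4 neighbours ≥ 2, goes locally extinct.
  eelgrass: 1 of 4 neighbours < 3, not yet.
  flatworms: 1 of 3 neighbours < 3, not yet.
  herring: 1 of 4 neighbours < 3, not yet.
  isopods: 2 of 4 neighbours < 4, not yet.
  limpets: 2 of 3 neighbours ≥ 2, goes locally extinct.
  mussels: 1 of 7 neighbours < 2, not yet.
  plankton: 2 of 5 neighbours < 5, not yet.
Round 5 — no new extinctions; cascade stops.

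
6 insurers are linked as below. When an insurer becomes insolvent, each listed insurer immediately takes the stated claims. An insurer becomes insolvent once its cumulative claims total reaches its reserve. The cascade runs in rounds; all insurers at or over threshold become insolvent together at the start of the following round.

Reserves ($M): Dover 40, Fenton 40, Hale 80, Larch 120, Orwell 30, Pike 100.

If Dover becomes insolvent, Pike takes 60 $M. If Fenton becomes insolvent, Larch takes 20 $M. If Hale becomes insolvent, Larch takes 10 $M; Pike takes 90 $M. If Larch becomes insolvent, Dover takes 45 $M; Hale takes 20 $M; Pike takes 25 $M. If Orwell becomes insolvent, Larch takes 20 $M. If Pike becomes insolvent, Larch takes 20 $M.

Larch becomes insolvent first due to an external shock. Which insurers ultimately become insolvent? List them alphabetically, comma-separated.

Dover, Larch

Round 1 — Larch becomes insolvent (initial).
  Dover: +45 → 45 ≥ 40
  Hale: +20 → 20 < 80
  Pike: +25 → 25 < 100
Round 2 — Dover becomes insolvent.
  Pike: +60 → 85 < 100
No further insolvencies.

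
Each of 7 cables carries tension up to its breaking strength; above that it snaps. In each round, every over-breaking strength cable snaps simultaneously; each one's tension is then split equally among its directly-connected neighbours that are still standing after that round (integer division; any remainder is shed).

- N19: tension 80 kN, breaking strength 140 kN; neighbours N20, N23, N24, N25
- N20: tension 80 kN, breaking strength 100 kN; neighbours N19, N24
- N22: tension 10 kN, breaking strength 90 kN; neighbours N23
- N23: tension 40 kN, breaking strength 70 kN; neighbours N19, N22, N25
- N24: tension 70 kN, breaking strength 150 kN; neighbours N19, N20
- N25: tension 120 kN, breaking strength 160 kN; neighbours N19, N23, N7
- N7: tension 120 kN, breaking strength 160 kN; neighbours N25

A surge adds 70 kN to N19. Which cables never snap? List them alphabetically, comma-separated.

N22

Round 1 — N19 at 150 > 140. N19 snaps.
  N19 sheds 150 kN to N20, N23, N24, N25: 37 each (2 lost).
    N20: 80+37 = 117 > 100
    N23: 40+37 = 77 > 70
    N24: 70+37 = 107 ≤ 150
    N25: 120+37 = 157 ≤ 160
Round 2 — N20, N23 snap.
  N20 sheds 117 kN to N24: 117 each.
    N24: 107+117 = 224 > 150
  N23 sheds 77 kN to N22, N25: 38 each (1 lost).
    N22: 10+38 = 48 ≤ 90
    N25: 157+38 = 195 > 160
Round 3 — N24, N25 snap.
  N24 sheds 224 kN: no online neighbours, lost.
  N25 sheds 195 kN to N7: 195 each.
    N7: 120+195 = 315 > 160
Round 4 — N7 snaps.
  N7 sheds 315 kN: no online neighbours, lost.
No further breaks.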